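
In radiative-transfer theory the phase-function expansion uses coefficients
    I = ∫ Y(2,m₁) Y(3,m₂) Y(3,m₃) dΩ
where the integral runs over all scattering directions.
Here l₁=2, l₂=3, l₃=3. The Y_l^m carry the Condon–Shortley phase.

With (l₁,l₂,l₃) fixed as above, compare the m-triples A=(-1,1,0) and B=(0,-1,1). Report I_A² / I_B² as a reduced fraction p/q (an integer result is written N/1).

2/9

Same 2,3,3: normalisation and zero-m 3j drop out of the ratio.
A: Δ: 2! 2! 4! / 9! → 1/3780; sum: t=1:−1/12 t=2:+1/8 = 1/24; 3j²(2 3 3; -1 1 0) = Δ·Π!·Σ² = 1/210  (sign -1)
B: Δ: 2! 2! 4! / 9! → 1/3780; sum: t=0:+1/16 t=1:−1/6 t=2:+1/96 = -3/32; 3j²(2 3 3; 0 -1 1) = Δ·Π!·Σ² = 3/140  (sign -1)
I_A²/I_B² = (1/210)/(3/140) = 2/9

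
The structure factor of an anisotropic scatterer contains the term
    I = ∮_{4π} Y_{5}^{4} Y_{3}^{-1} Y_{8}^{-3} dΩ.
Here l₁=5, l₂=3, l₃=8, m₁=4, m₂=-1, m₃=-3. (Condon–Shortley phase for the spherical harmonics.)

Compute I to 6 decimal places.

m-sum 0 ✓  L=16 even ✓  2≤8≤8 ✓
Π(2lᵢ+1) = 11×7×17 = 1309
triangle coeff Δ(5,3,8) = 1/136136
Σ_t [0,0]: t=0:+1/518400 = 1/518400
(3j)²=56/2431 [(5 3 8; 0 0 0)], sign=+1
Σ_t [0,0]: t=0:+1/17418240 = 1/17418240
(3j)²=25/12376 [(5 3 8; 4 -1 -3)], sign=-1
⇒ 4πI² = 175/2873
I = (-1)√(175/2873/(4π)) = -0.06962197

-0.069622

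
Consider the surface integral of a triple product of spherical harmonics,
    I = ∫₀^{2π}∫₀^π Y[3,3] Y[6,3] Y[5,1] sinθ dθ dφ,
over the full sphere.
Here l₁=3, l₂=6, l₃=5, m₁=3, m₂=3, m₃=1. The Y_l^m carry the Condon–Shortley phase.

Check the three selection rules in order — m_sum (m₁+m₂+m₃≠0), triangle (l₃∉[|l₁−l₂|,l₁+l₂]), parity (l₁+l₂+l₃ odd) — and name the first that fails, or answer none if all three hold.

m_sum

azimuthal sum: 3 + 3 + 1 = 7  ✗
3 ≤ 5 ≤ 9 (triangle on l)
L = 3 + 6 + 5 = 14 (even)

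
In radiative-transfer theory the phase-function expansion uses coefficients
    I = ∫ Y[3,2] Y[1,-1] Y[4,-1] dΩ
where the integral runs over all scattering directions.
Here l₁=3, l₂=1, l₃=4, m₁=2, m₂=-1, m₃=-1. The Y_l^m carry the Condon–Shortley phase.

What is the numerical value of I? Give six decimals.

-0.106622

m-sum 0 ✓  L=8 even ✓  2≤4≤4 ✓
Π(2lᵢ+1) = 7×3×9 = 189
triangle coeff Δ(3,1,4) = 1/252
Σ_t [0,0]: t=0:+1/36 = 1/36
(3j)²=4/63 [(3 1 4; 0 0 0)], sign=+1
Σ_t [0,0]: t=0:+1/240 = 1/240
(3j)²=1/84 [(3 1 4; 2 -1 -1)], sign=-1
⇒ 4πI² = 1/7
I = (-1)√(1/7/(4π)) = -0.10662181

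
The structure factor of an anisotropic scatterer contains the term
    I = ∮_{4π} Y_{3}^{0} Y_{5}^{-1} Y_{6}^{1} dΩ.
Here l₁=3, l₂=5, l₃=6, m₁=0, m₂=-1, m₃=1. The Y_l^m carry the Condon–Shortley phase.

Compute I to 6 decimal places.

-0.123080

m-sum 0 ✓  L=14 even ✓  2≤6≤8 ✓
Π(2lᵢ+1) = 7×11×13 = 1001
triangle coeff Δ(3,5,6) = 1/675675
Σ_t [0,2]: t=0:+1/8640 t=1:−1/2304 t=2:+1/8640 = -7/34560
(3j)²=7/429 [(3 5 6; 0 0 0)], sign=-1
Σ_t [0,2]: t=0:+1/6912 t=1:−1/2880 t=2:+1/17280 = -1/6912
(3j)²=5/429 [(3 5 6; 0 -1 1)], sign=+1
⇒ 4πI² = 245/1287
I = (-1)√(245/1287/(4π)) = -0.12308038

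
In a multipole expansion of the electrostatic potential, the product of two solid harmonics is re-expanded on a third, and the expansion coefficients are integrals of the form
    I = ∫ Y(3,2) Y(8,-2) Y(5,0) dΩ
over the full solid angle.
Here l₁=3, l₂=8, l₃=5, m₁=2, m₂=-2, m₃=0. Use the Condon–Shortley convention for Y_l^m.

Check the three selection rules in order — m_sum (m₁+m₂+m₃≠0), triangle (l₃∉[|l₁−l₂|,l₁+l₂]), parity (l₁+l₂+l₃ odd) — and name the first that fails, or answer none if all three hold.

m₁+m₂+m₃ = 2 − 2 + 0 = 0  ✓
triangle: |3−8|=5 ≤ l₃=5 ≤ 3+8=11  ✓
parity: l₁+l₂+l₃ = 16 is even  ✓

none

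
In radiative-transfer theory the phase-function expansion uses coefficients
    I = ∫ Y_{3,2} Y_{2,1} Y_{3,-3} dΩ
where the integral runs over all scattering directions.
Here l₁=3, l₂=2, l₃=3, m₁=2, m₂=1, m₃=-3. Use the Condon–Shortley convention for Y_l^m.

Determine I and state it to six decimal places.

-0.210261

Rules hold: Σm=0, L=8 even, 1≤3≤5.
N = 7·5·7 = 245
Δ = 2!·4!·2!/9! = 1/3780
Racah Σ t=0..2: t=0:+1/24 t=1:−1/4 t=2:+1/24 = -1/6
⇒ 3j(3 2 3; 0 0 0)² = 4/105, sgn +1
Racah Σ t=1..1: t=1:−1/48 = -1/48
⇒ 3j(3 2 3; 2 1 -3)² = 5/84, sgn -1
4πI² = N·(3j₀)²·(3jₘ)² = 5/9
I = -1·√(0.555556/4π) = -0.21026104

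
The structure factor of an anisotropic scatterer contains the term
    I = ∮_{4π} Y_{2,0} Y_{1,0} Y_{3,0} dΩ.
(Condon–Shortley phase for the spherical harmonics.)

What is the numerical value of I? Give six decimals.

Checks pass: Σm=0; 6 even; l₃=3∈[1,3].
(2·2+1)(2·1+1)(2·3+1) = 105
Δ: 0! 4! 2! / 7! → 1/105
sum: t=0:+1/4 = 1/4
3j²(2 1 3; 0 0 0) = Δ·Π!·Σ² = 3/35  (sign -1)
(m-triple is (0,0,0) — same symbol as above.)
combine: 4πI² = 105·3/35·3/35 = 27/35
take √, sign +1: I = 0.24776670

0.247767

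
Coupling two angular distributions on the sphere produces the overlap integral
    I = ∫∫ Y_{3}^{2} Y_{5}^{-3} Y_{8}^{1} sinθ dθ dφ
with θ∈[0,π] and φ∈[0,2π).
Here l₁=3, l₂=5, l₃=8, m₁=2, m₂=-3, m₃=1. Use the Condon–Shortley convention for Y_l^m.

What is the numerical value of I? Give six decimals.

Checks pass: Σm=0; 16 even; l₃=8∈[2,8].
(2·3+1)(2·5+1)(2·8+1) = 1309
Δ: 0! 6! 10! / 17! → 1/136136
sum: t=0:+1/518400 = 1/518400
3j²(3 5 8; 0 0 0) = Δ·Π!·Σ² = 56/2431  (sign +1)
sum: t=0:+1/9676800 = 1/9676800
3j²(3 5 8; 2 -3 1) = Δ·Π!·Σ² = 27/19448  (sign -1)
combine: 4πI² = 1309·56/2431·27/19448 = 1323/31603
take √, sign -1: I = -0.05771794

-0.057718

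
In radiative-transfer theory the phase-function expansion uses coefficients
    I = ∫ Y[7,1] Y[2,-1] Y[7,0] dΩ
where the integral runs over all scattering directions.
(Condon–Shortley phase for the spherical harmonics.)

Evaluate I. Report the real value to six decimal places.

-0.026159

Checks pass: Σm=0; 16 even; l₃=7∈[5,9].
(2·7+1)(2·2+1)(2·7+1) = 1125
Δ: 2! 12! 2! / 17! → 1/185640
sum: t=0:+1/2419200 t=1:−1/518400 t=2:+1/2419200 = -1/907200
3j²(7 2 7; 0 0 0) = Δ·Π!·Σ² = 56/3315  (sign +1)
sum: t=0:+1/1036800 t=1:−1/1209600 = 1/7257600
3j²(7 2 7; 1 -1 0) = Δ·Π!·Σ² = 1/2210  (sign -1)
combine: 4πI² = 1125·56/3315·1/2210 = 420/48841
take √, sign -1: I = -0.02615938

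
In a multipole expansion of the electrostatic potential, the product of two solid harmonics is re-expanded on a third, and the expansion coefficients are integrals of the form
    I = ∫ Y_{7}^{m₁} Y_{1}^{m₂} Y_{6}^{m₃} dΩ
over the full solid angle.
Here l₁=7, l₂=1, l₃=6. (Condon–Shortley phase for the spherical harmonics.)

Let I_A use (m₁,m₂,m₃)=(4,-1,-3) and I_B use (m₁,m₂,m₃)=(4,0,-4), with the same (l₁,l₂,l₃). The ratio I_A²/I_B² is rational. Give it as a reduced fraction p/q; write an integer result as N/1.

5/3

Same 7,1,6: normalisation and zero-m 3j drop out of the ratio.
A: Δ: 2! 12! 0! / 15! → 1/1365; sum: t=0:+1/4354560 = 1/4354560; 3j²(7 1 6; 4 -1 -3) = Δ·Π!·Σ² = 11/273  (sign -1)
B: Δ: 2! 12! 0! / 15! → 1/1365; sum: t=1:−1/7257600 = -1/7257600; 3j²(7 1 6; 4 0 -4) = Δ·Π!·Σ² = 11/455  (sign -1)
I_A²/I_B² = (11/273)/(11/455) = 5/3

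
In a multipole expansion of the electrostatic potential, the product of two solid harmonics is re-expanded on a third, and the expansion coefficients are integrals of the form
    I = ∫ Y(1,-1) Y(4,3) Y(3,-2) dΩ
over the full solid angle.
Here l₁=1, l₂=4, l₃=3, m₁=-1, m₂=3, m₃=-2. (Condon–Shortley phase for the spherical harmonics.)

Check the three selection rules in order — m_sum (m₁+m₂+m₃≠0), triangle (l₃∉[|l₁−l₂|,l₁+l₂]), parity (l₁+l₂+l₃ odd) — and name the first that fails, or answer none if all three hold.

m₁+m₂+m₃ = -1 + 3 − 2 = 0  ✓
triangle: |1−4|=3 ≤ l₃=3 ≤ 1+4=5  ✓
parity: l₁+l₂+l₃ = 8 is even  ✓

none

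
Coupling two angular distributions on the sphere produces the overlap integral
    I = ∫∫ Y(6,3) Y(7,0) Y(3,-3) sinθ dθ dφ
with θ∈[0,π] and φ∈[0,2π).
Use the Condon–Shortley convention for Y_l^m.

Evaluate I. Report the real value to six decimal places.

m-sum 0 ✓  L=16 even ✓  1≤3≤13 ✓
Π(2lᵢ+1) = 13×15×7 = 1365
triangle coeff Δ(6,7,3) = 1/2042040
Σ_t [4,6]: t=4:+1/207360 t=5:−1/57600 t=6:+1/207360 = -1/129600
(3j)²=168/12155 [(6 7 3; 0 0 0)], sign=+1
Σ_t [3,3]: t=3:−1/1451520 = -1/1451520
(3j)²=45/4862 [(6 7 3; 3 0 -3)], sign=-1
⇒ 4πI² = 79380/454597
I = (-1)√(79380/454597/(4π)) = -0.11787924

-0.117879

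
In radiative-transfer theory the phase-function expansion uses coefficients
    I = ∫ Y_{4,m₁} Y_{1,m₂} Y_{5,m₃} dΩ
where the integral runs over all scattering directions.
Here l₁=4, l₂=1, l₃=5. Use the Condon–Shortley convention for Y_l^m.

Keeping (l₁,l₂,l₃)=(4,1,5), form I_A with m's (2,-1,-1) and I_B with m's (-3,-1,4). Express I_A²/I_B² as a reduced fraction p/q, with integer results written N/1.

Shared (l₁,l₂,l₃)=(4,1,5): N and (l;000)² cancel in I_A²/I_B².
A: Δ = 0!·8!·2!/11! = 1/495; Racah Σ t=0..0: t=0:+1/2880 = 1/2880; ⇒ 3j(4 1 5; 2 -1 -1)² = 2/165, sgn +1
B: Δ = 0!·8!·2!/11! = 1/495; Racah Σ t=0..0: t=0:+1/10080 = 1/10080; ⇒ 3j(4 1 5; -3 -1 4)² = 4/55, sgn -1
I_A²/I_B² = (2/165)/(4/55) = 1/6

1/6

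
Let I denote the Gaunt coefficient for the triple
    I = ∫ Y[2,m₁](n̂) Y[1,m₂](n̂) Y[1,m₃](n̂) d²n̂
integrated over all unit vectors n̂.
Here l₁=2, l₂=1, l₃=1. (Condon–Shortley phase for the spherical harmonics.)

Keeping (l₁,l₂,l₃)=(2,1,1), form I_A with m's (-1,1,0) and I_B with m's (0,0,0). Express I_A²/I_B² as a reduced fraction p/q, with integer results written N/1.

3/4

Same 2,1,1: normalisation and zero-m 3j drop out of the ratio.
A: Δ: 2! 2! 0! / 5! → 1/30; sum: t=2:+1/2 = 1/2; 3j²(2 1 1; -1 1 0) = Δ·Π!·Σ² = 1/10  (sign -1)
B: Δ: 2! 2! 0! / 5! → 1/30; sum: t=1:−1/1 = -1/1; 3j²(2 1 1; 0 0 0) = Δ·Π!·Σ² = 2/15  (sign +1)
I_A²/I_B² = (1/10)/(2/15) = 3/4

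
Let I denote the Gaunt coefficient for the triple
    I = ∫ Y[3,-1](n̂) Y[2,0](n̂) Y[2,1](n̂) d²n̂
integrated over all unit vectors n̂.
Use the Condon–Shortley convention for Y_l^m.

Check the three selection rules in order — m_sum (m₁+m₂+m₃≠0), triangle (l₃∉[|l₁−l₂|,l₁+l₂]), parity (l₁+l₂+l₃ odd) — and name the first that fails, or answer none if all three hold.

Σmᵢ = 0  ✓
l₃∈[|l₁−l₂|,l₁+l₂]=[1,5], have l₃=2  ✓
Σlᵢ = 7 ⇒ odd  ✗

parity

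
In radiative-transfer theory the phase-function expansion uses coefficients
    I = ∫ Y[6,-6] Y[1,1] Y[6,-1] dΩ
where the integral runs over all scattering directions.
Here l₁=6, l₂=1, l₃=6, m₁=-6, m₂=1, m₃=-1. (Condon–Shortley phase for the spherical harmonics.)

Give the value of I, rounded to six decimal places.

m-sum = -6 + 1 − 1 = -6 ≠ 0 ⇒ I = 0

0.000000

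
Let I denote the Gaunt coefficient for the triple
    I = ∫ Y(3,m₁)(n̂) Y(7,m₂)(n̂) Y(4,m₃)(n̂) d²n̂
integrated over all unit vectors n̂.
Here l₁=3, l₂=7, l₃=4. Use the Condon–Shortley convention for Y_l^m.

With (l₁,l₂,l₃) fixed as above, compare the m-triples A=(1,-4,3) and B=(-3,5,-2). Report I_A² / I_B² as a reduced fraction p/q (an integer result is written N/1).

Same 3,7,4: normalisation and zero-m 3j drop out of the ratio.
A: Δ: 6! 0! 8! / 15! → 1/45045; sum: t=2:+1/241920 = 1/241920; 3j²(3 7 4; 1 -4 3) = Δ·Π!·Σ² = 2/91  (sign -1)
B: Δ: 6! 0! 8! / 15! → 1/45045; sum: t=6:+1/1036800 = 1/1036800; 3j²(3 7 4; -3 5 -2) = Δ·Π!·Σ² = 4/195  (sign +1)
I_A²/I_B² = (2/91)/(4/195) = 15/14

15/14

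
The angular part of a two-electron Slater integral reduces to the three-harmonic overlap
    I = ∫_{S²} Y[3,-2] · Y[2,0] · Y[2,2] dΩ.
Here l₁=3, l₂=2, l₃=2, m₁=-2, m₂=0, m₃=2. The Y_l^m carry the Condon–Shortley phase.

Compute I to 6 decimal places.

L=7 odd ⇒ parity kills the (l;000) factor ⇒ I = 0

0.000000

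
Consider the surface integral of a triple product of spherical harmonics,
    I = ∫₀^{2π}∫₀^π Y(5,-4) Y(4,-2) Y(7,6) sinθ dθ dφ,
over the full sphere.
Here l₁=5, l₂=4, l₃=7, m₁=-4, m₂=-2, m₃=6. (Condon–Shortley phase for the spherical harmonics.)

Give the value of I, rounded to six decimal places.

m-sum 0 ✓  L=16 even ✓  1≤7≤9 ✓
Π(2lᵢ+1) = 11×9×15 = 1485
triangle coeff Δ(5,4,7) = 1/6126120
Σ_t [0,2]: t=0:+1/69120 t=1:−1/20736 t=2:+1/69120 = -1/51840
(3j)²=280/21879 [(5 4 7; 0 0 0)], sign=+1
Σ_t [1,2]: t=1:−1/4838400 t=2:+1/7257600 = -1/14515200
(3j)²=3/1190 [(5 4 7; -4 -2 6)], sign=+1
⇒ 4πI² = 180/3757
I = (+1)√(180/3757/(4π)) = 0.06174627

0.061746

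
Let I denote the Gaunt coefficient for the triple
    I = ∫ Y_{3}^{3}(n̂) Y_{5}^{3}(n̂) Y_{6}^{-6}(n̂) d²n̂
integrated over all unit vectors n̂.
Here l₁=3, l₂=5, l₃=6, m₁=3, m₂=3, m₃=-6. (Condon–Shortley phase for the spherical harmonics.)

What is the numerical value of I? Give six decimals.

m-sum 0 ✓  L=14 even ✓  2≤6≤8 ✓
Π(2lᵢ+1) = 7×11×13 = 1001
triangle coeff Δ(3,5,6) = 1/675675
Σ_t [0,2]: t=0:+1/8640 t=1:−1/2304 t=2:+1/8640 = -7/34560
(3j)²=7/429 [(3 5 6; 0 0 0)], sign=-1
Σ_t [0,0]: t=0:+1/1935360 = 1/1935360
(3j)²=1/91 [(3 5 6; 3 3 -6)], sign=+1
⇒ 4πI² = 7/39
I = (-1)√(7/39/(4π)) = -0.11951207

-0.119512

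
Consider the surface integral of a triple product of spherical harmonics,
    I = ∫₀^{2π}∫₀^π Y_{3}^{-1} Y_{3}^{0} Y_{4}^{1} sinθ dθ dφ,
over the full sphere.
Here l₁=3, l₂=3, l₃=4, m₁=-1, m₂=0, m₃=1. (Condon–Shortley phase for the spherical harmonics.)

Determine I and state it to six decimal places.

m-sum 0 ✓  L=10 even ✓  0≤4≤6 ✓
Π(2lᵢ+1) = 7×7×9 = 441
triangle coeff Δ(3,3,4) = 1/34650
Σ_t [0,2]: t=0:+1/72 t=1:−1/16 t=2:+1/72 = -5/144
(3j)²=2/77 [(3 3 4; 0 0 0)], sign=-1
Σ_t [0,2]: t=0:+1/288 t=1:−1/24 t=2:+1/48 = -5/288
(3j)²=5/462 [(3 3 4; -1 0 1)], sign=+1
⇒ 4πI² = 15/121
I = (-1)√(15/121/(4π)) = -0.09932258

-0.099323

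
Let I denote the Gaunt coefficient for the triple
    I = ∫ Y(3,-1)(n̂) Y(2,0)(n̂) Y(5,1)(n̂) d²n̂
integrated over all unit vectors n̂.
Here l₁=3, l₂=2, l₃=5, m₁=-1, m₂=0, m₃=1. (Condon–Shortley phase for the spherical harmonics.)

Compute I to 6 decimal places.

-0.227318

Rules hold: Σm=0, L=10 even, 1≤5≤5.
N = 7·5·11 = 385
Δ = 0!·6!·4!/11! = 1/2310
Racah Σ t=0..0: t=0:+1/144 = 1/144
⇒ 3j(3 2 5; 0 0 0)² = 10/231, sgn -1
Racah Σ t=0..0: t=0:+1/192 = 1/192
⇒ 3j(3 2 5; -1 0 1)² = 3/77, sgn +1
4πI² = N·(3j₀)²·(3jₘ)² = 50/77
I = -1·√(0.649351/4π) = -0.22731846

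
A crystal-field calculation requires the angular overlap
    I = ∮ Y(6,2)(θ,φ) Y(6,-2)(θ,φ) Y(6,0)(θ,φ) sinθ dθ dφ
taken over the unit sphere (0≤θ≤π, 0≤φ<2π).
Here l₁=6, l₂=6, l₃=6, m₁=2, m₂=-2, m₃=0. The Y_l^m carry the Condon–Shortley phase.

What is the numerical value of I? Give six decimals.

-0.062979

m-sum 0 ✓  L=18 even ✓  0≤6≤12 ✓
Π(2lᵢ+1) = 13×13×13 = 2197
triangle coeff Δ(6,6,6) = 1/325909584
Σ_t [0,6]: t=0:+1/373248000 t=1:−1/1728000 t=2:+1/110592 t=3:−1/46656 t=4:+1/110592 t=5:−1/1728000 t=6:+1/373248000 = -7/1555200
(3j)²=400/46189 [(6 6 6; 0 0 0)], sign=-1
Σ_t [0,4]: t=0:+1/1658880 t=1:−1/155520 t=2:+1/110592 t=3:−1/518400 t=4:+1/24883200 = 11/8294400
(3j)²=11/4199 [(6 6 6; 2 -2 0)], sign=+1
⇒ 4πI² = 5200/104329
I = (-1)√(5200/104329/(4π)) = -0.06297878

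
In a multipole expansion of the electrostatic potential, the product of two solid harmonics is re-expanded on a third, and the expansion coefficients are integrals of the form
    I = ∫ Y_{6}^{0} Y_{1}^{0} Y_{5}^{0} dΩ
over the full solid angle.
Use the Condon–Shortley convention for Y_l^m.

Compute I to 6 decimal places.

0.245154

m-sum 0 ✓  L=12 even ✓  5≤5≤7 ✓
Π(2lᵢ+1) = 13×3×11 = 429
triangle coeff Δ(6,1,5) = 1/858
Σ_t [1,1]: t=1:−1/14400 = -1/14400
(3j)²=6/143 [(6 1 5; 0 0 0)], sign=+1
(m-triple is (0,0,0) — same symbol as above.)
⇒ 4πI² = 108/143
I = (+1)√(108/143/(4π)) = 0.24515397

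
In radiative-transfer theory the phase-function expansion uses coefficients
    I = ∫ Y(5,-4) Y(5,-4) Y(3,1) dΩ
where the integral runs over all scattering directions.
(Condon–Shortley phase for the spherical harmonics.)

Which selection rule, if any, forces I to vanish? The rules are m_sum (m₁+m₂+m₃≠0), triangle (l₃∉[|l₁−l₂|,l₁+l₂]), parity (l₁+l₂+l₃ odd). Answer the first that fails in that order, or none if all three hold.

m₁+m₂+m₃ = -4 − 4 + 1 = -7  ✗
triangle: |5−5|=0 ≤ l₃=3 ≤ 5+5=10
parity: l₁+l₂+l₃ = 13 is odd

m_sum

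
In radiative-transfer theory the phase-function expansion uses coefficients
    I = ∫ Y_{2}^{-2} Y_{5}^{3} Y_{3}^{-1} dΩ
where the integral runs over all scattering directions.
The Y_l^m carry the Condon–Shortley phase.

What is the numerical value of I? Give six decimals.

-0.200476

m-sum 0 ✓  L=10 even ✓  3≤3≤7 ✓
Π(2lᵢ+1) = 5×11×7 = 385
triangle coeff Δ(2,5,3) = 1/2310
Σ_t [2,2]: t=2:+1/144 = 1/144
(3j)²=10/231 [(2 5 3; 0 0 0)], sign=-1
Σ_t [4,4]: t=4:+1/1152 = 1/1152
(3j)²=1/33 [(2 5 3; -2 3 -1)], sign=+1
⇒ 4πI² = 50/99
I = (-1)√(50/99/(4π)) = -0.20047604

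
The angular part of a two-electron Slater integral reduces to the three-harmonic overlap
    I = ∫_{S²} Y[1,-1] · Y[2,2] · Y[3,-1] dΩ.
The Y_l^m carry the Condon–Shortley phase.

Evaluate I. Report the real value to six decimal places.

Checks pass: Σm=0; 6 even; l₃=3∈[1,3].
(2·1+1)(2·2+1)(2·3+1) = 105
Δ: 0! 2! 4! / 7! → 1/105
sum: t=0:+1/4 = 1/4
3j²(1 2 3; 0 0 0) = Δ·Π!·Σ² = 3/35  (sign -1)
sum: t=0:+1/48 = 1/48
3j²(1 2 3; -1 2 -1) = Δ·Π!·Σ² = 1/105  (sign +1)
combine: 4πI² = 105·3/35·1/105 = 3/35
take √, sign -1: I = -0.08258890

-0.082589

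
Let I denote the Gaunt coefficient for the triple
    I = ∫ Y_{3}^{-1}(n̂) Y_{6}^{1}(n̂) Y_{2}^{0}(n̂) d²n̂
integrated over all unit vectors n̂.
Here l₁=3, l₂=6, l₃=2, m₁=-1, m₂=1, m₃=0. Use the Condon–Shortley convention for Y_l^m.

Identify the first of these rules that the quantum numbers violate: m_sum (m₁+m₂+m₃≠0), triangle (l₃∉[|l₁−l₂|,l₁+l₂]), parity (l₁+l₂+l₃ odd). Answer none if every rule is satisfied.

m₁+m₂+m₃ = -1 + 1 + 0 = 0  ✓
triangle: |3−6|=3 ≤ l₃=2 ≤ 3+6=9  ✗
parity: l₁+l₂+l₃ = 11 is odd

triangle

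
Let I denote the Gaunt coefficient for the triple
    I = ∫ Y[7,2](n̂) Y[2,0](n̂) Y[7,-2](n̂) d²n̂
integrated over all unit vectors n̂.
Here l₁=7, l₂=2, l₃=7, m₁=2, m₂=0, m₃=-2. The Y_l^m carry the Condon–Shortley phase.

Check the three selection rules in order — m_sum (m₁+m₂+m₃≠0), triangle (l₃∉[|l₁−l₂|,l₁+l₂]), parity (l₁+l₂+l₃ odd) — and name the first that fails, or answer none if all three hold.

Σmᵢ = 0  ✓
l₃∈[|l₁−l₂|,l₁+l₂]=[5,9], have l₃=7  ✓
Σlᵢ = 16 ⇒ even  ✓

none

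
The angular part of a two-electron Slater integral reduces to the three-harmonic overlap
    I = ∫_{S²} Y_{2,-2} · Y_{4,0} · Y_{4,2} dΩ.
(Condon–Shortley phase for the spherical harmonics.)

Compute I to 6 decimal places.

Checks pass: Σm=0; 10 even; l₃=4∈[2,6].
(2·2+1)(2·4+1)(2·4+1) = 405
Δ: 2! 2! 6! / 11! → 1/13860
sum: t=0:+1/192 t=1:−1/36 t=2:+1/192 = -5/288
3j²(2 4 4; 0 0 0) = Δ·Π!·Σ² = 20/693  (sign -1)
sum: t=2:+1/192 = 1/192
3j²(2 4 4; -2 0 2) = Δ·Π!·Σ² = 3/77  (sign +1)
combine: 4πI² = 405·20/693·3/77 = 2700/5929
take √, sign -1: I = -0.19036462

-0.190365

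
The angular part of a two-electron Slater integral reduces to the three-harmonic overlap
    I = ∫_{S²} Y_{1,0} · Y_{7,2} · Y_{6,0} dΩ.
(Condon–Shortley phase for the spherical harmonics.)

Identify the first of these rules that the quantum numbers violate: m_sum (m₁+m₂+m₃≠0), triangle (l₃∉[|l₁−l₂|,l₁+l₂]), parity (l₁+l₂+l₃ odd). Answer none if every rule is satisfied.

m_sum

Σmᵢ = 2  ✗
l₃∈[|l₁−l₂|,l₁+l₂]=[6,8], have l₃=6
Σlᵢ = 14 ⇒ even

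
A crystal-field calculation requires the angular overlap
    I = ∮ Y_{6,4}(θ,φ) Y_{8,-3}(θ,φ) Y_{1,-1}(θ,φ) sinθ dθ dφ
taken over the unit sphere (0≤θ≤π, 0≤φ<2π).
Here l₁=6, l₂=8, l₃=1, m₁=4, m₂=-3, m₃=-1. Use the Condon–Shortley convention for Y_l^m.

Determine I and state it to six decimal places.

|6−8|≤1≤6+8 violated ⇒ I = 0

0.000000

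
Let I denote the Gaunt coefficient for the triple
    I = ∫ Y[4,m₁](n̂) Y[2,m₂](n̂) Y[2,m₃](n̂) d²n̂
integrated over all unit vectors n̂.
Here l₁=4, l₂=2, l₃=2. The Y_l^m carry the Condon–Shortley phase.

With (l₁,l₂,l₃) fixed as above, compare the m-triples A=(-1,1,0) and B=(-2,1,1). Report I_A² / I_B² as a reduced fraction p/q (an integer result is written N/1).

l's match ⇒ only the (l;m) 3-j factors differ between A and B.
A: triangle coeff Δ(4,2,2) = 1/630; Σ_t [3,3]: t=3:−1/24 = -1/24; (3j)²=1/21 [(4 2 2; -1 1 0)], sign=-1
B: triangle coeff Δ(4,2,2) = 1/630; Σ_t [3,3]: t=3:−1/36 = -1/36; (3j)²=4/63 [(4 2 2; -2 1 1)], sign=+1
I_A²/I_B² = (1/21)/(4/63) = 3/4

3/4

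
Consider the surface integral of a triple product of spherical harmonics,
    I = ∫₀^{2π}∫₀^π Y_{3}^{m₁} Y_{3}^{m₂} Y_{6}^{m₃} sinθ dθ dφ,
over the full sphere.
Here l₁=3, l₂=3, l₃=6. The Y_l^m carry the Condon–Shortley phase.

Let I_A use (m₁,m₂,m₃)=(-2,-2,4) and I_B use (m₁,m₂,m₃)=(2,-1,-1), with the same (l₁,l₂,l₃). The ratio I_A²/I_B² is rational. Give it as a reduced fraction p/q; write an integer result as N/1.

Same 3,3,6: normalisation and zero-m 3j drop out of the ratio.
A: Δ: 0! 6! 6! / 13! → 1/12012; sum: t=0:+1/14400 = 1/14400; 3j²(3 3 6; -2 -2 4) = Δ·Π!·Σ² = 6/143  (sign +1)
B: Δ: 0! 6! 6! / 13! → 1/12012; sum: t=0:+1/5760 = 1/5760; 3j²(3 3 6; 2 -1 -1) = Δ·Π!·Σ² = 5/572  (sign -1)
I_A²/I_B² = (6/143)/(5/572) = 24/5

24/5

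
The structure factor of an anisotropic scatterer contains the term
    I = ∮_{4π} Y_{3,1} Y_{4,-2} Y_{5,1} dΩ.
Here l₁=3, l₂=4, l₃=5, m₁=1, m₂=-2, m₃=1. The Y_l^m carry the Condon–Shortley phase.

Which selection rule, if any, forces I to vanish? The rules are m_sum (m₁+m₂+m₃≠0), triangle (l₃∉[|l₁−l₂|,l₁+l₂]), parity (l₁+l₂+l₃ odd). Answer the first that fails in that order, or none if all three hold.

none

azimuthal sum: 1 − 2 + 1 = 0  ✓
1 ≤ 5 ≤ 7 (triangle on l)  ✓
L = 3 + 4 + 5 = 12 (even)  ✓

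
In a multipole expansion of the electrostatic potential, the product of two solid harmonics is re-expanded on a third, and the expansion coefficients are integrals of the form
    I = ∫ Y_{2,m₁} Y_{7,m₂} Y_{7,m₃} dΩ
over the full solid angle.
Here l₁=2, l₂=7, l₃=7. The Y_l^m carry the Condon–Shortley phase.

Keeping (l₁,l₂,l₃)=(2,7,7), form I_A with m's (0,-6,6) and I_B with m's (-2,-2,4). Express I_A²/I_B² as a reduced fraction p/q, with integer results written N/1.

Shared (l₁,l₂,l₃)=(2,7,7): N and (l;000)² cancel in I_A²/I_B².
A: Δ = 2!·2!·12!/17! = 1/185640; Racah Σ t=0..1: t=0:+1/159667200 t=1:−1/479001600 = 1/239500800; ⇒ 3j(2 7 7; 0 -6 6)² = 26/1785, sgn -1
B: Δ = 2!·2!·12!/17! = 1/185640; Racah Σ t=2..2: t=2:+1/8709120 = 1/8709120; ⇒ 3j(2 7 7; -2 -2 4)² = 55/3094, sgn -1
I_A²/I_B² = (26/1785)/(55/3094) = 676/825

676/825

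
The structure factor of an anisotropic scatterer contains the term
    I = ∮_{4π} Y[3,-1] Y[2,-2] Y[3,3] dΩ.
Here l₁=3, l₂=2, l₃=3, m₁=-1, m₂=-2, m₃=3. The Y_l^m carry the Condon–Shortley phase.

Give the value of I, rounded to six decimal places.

0.132981

Checks pass: Σm=0; 8 even; l₃=3∈[1,5].
(2·3+1)(2·2+1)(2·3+1) = 245
Δ: 2! 4! 2! / 9! → 1/3780
sum: t=0:+1/24 t=1:−1/4 t=2:+1/24 = -1/6
3j²(3 2 3; 0 0 0) = Δ·Π!·Σ² = 4/105  (sign +1)
sum: t=0:+1/96 = 1/96
3j²(3 2 3; -1 -2 3) = Δ·Π!·Σ² = 1/42  (sign +1)
combine: 4πI² = 245·4/105·1/42 = 2/9
take √, sign +1: I = 0.13298076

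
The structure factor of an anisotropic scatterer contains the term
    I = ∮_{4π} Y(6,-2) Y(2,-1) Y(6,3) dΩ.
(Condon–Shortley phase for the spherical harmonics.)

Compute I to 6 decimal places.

Checks pass: Σm=0; 14 even; l₃=6∈[4,8].
(2·6+1)(2·2+1)(2·6+1) = 845
Δ: 2! 10! 2! / 15! → 1/90090
sum: t=0:+1/69120 t=1:−1/14400 t=2:+1/69120 = -7/172800
3j²(6 2 6; 0 0 0) = Δ·Π!·Σ² = 14/715  (sign -1)
sum: t=0:+1/161280 t=1:−1/60480 = -1/96768
3j²(6 2 6; -2 -1 3) = Δ·Π!·Σ² = 15/1001  (sign +1)
combine: 4πI² = 845·14/715·15/1001 = 30/121
take √, sign -1: I = -0.14046335

-0.140463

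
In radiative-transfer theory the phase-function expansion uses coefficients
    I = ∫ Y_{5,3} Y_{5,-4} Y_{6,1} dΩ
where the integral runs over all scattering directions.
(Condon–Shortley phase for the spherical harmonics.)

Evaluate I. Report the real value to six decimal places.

Checks pass: Σm=0; 16 even; l₃=6∈[0,10].
(2·5+1)(2·5+1)(2·6+1) = 1573
Δ: 4! 6! 6! / 17! → 1/28588560
sum: t=0:+1/345600 t=1:−1/13824 t=2:+1/5184 t=3:−1/13824 t=4:+1/345600 = 7/129600
3j²(5 5 6; 0 0 0) = Δ·Π!·Σ² = 80/7293  (sign +1)
sum: t=0:+1/138240 t=1:−1/518400 = 11/2073600
3j²(5 5 6; 3 -4 1) = Δ·Π!·Σ² = 77/4420  (sign -1)
combine: 4πI² = 1573·80/7293·77/4420 = 3388/11271
take √, sign -1: I = -0.15466268

-0.154663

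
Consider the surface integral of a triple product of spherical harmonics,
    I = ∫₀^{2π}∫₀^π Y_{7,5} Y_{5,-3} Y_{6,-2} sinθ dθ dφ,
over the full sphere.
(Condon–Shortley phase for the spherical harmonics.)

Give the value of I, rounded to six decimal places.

Checks pass: Σm=0; 18 even; l₃=6∈[2,12].
(2·7+1)(2·5+1)(2·6+1) = 2145
Δ: 6! 8! 4! / 19! → 1/174594420
sum: t=1:−1/4147200 t=2:+1/207360 t=3:−1/82944 t=4:+1/207360 t=5:−1/4147200 = -1/345600
3j²(7 5 6; 0 0 0) = Δ·Π!·Σ² = 420/46189  (sign -1)
sum: t=0:+1/4147200 t=1:−1/3628800 t=2:+1/46448640 = -1/77414400
3j²(7 5 6; 5 -3 -2) = Δ·Π!·Σ² = 3/41990  (sign -1)
combine: 4πI² = 2145·420/46189·3/41990 = 1890/1356277
take √, sign +1: I = 0.01053057

0.010531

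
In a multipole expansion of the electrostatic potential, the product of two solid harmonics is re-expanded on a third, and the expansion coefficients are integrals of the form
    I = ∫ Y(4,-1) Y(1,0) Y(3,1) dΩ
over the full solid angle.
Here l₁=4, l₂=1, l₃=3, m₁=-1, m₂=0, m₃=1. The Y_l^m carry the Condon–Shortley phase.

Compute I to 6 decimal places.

Checks pass: Σm=0; 8 even; l₃=3∈[3,5].
(2·4+1)(2·1+1)(2·3+1) = 189
Δ: 2! 6! 0! / 9! → 1/252
sum: t=1:−1/36 = -1/36
3j²(4 1 3; 0 0 0) = Δ·Π!·Σ² = 4/63  (sign +1)
sum: t=1:−1/48 = -1/48
3j²(4 1 3; -1 0 1) = Δ·Π!·Σ² = 5/84  (sign -1)
combine: 4πI² = 189·4/63·5/84 = 5/7
take √, sign -1: I = -0.23841361

-0.238414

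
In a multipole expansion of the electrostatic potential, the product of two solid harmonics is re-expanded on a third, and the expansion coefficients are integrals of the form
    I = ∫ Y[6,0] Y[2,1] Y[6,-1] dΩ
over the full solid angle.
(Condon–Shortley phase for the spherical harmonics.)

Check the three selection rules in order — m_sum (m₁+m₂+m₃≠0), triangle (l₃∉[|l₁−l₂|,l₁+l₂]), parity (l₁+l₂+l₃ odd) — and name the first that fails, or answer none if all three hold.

none

azimuthal sum: 0 + 1 − 1 = 0  ✓
4 ≤ 6 ≤ 8 (triangle on l)  ✓
L = 6 + 2 + 6 = 14 (even)  ✓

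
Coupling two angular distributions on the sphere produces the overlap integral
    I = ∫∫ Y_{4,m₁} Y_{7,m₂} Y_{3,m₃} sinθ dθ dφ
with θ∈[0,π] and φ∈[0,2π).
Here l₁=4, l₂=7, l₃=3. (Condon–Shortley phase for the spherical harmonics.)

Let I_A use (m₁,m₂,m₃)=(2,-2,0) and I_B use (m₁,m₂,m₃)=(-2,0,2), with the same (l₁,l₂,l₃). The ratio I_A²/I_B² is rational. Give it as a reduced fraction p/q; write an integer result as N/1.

Same 4,7,3: normalisation and zero-m 3j drop out of the ratio.
A: Δ: 8! 0! 6! / 15! → 1/45045; sum: t=2:+1/51840 = 1/51840; 3j²(4 7 3; 2 -2 0) = Δ·Π!·Σ² = 8/429  (sign -1)
B: Δ: 8! 0! 6! / 15! → 1/45045; sum: t=6:+1/172800 = 1/172800; 3j²(4 7 3; -2 0 2) = Δ·Π!·Σ² = 7/2145  (sign -1)
I_A²/I_B² = (8/429)/(7/2145) = 40/7

40/7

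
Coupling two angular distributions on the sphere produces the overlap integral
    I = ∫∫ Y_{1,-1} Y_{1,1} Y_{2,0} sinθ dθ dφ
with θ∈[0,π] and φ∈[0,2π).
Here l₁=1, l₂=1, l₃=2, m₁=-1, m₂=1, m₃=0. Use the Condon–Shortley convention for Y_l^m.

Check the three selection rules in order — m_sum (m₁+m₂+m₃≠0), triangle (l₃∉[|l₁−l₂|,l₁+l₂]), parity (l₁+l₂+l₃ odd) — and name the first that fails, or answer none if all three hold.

none

m₁+m₂+m₃ = -1 + 1 + 0 = 0  ✓
triangle: |1−1|=0 ≤ l₃=2 ≤ 1+1=2  ✓
parity: l₁+l₂+l₃ = 4 is even  ✓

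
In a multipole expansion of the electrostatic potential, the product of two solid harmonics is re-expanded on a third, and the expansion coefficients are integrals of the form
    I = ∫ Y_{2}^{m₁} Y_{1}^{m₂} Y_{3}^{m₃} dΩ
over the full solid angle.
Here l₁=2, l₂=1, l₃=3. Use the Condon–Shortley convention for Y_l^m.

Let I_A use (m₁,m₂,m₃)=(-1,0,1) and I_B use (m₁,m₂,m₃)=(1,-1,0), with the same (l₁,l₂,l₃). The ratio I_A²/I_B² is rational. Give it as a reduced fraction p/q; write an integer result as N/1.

8/3

Same 2,1,3: normalisation and zero-m 3j drop out of the ratio.
A: Δ: 0! 4! 2! / 7! → 1/105; sum: t=0:+1/6 = 1/6; 3j²(2 1 3; -1 0 1) = Δ·Π!·Σ² = 8/105  (sign +1)
B: Δ: 0! 4! 2! / 7! → 1/105; sum: t=0:+1/12 = 1/12; 3j²(2 1 3; 1 -1 0) = Δ·Π!·Σ² = 1/35  (sign -1)
I_A²/I_B² = (8/105)/(1/35) = 8/3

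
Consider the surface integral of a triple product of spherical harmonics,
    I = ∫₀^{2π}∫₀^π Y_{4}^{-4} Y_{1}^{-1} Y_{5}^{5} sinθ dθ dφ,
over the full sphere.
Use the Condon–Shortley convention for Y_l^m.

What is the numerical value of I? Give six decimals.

-0.329416

m-sum 0 ✓  L=10 even ✓  3≤5≤5 ✓
Π(2lᵢ+1) = 9×3×11 = 297
triangle coeff Δ(4,1,5) = 1/495
Σ_t [0,0]: t=0:+1/576 = 1/576
(3j)²=5/99 [(4 1 5; 0 0 0)], sign=-1
Σ_t [0,0]: t=0:+1/80640 = 1/80640
(3j)²=1/11 [(4 1 5; -4 -1 5)], sign=+1
⇒ 4πI² = 15/11
I = (-1)√(15/11/(4π)) = -0.32941575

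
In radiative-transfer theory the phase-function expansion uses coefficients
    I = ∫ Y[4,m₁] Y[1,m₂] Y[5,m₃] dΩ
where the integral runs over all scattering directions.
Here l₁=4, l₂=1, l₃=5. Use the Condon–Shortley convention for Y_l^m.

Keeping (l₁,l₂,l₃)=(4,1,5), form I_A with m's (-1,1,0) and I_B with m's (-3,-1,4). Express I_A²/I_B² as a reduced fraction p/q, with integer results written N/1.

5/18

Same 4,1,5: normalisation and zero-m 3j drop out of the ratio.
A: Δ: 0! 8! 2! / 11! → 1/495; sum: t=0:+1/1440 = 1/1440; 3j²(4 1 5; -1 1 0) = Δ·Π!·Σ² = 2/99  (sign -1)
B: Δ: 0! 8! 2! / 11! → 1/495; sum: t=0:+1/10080 = 1/10080; 3j²(4 1 5; -3 -1 4) = Δ·Π!·Σ² = 4/55  (sign -1)
I_A²/I_B² = (2/99)/(4/55) = 5/18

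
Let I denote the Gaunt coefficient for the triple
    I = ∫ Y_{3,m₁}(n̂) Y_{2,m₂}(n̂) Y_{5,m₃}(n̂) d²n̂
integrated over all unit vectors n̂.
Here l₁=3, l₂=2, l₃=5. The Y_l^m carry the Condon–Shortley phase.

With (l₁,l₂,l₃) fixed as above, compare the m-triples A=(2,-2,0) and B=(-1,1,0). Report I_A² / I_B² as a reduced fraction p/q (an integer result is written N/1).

1/10

Same 3,2,5: normalisation and zero-m 3j drop out of the ratio.
A: Δ: 0! 6! 4! / 11! → 1/2310; sum: t=0:+1/2880 = 1/2880; 3j²(3 2 5; 2 -2 0) = Δ·Π!·Σ² = 1/462  (sign -1)
B: Δ: 0! 6! 4! / 11! → 1/2310; sum: t=0:+1/288 = 1/288; 3j²(3 2 5; -1 1 0) = Δ·Π!·Σ² = 5/231  (sign -1)
I_A²/I_B² = (1/462)/(5/231) = 1/10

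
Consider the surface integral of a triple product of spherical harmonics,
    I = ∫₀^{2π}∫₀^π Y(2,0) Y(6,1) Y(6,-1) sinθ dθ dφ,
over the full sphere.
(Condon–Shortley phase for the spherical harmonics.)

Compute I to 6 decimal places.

-0.149094

Checks pass: Σm=0; 14 even; l₃=6∈[4,8].
(2·2+1)(2·6+1)(2·6+1) = 845
Δ: 2! 2! 10! / 15! → 1/90090
sum: t=0:+1/69120 t=1:−1/14400 t=2:+1/69120 = -7/172800
3j²(2 6 6; 0 0 0) = Δ·Π!·Σ² = 14/715  (sign -1)
sum: t=0:+1/120960 t=1:−1/17280 t=2:+1/57600 = -13/403200
3j²(2 6 6; 0 1 -1) = Δ·Π!·Σ² = 13/770  (sign +1)
combine: 4πI² = 845·14/715·13/770 = 169/605
take √, sign -1: I = -0.14909419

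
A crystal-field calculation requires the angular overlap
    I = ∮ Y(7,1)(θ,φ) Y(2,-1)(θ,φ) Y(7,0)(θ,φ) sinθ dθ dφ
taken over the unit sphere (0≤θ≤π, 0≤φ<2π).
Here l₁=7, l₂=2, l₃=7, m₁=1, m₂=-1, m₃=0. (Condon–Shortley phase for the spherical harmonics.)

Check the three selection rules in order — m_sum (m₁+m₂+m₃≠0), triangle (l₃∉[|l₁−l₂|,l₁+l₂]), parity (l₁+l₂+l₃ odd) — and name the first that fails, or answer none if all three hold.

Σmᵢ = 0  ✓
l₃∈[|l₁−l₂|,l₁+l₂]=[5,9], have l₃=7  ✓
Σlᵢ = 16 ⇒ even  ✓

none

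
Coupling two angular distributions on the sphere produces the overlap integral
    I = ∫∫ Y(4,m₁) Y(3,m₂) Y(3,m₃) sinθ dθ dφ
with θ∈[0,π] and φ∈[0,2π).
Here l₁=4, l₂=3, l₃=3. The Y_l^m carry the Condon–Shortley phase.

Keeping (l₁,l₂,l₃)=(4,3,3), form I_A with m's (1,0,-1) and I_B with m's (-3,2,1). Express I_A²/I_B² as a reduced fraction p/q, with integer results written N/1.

15/14

Shared (l₁,l₂,l₃)=(4,3,3): N and (l;000)² cancel in I_A²/I_B².
A: Δ = 4!·4!·2!/11! = 1/34650; Racah Σ t=1..3: t=1:−1/48 t=2:+1/24 t=3:−1/288 = 5/288; ⇒ 3j(4 3 3; 1 0 -1)² = 5/462, sgn +1
B: Δ = 4!·4!·2!/11! = 1/34650; Racah Σ t=3..4: t=3:−1/288 t=4:+1/144 = 1/288; ⇒ 3j(4 3 3; -3 2 1)² = 1/99, sgn +1
I_A²/I_B² = (5/462)/(1/99) = 15/14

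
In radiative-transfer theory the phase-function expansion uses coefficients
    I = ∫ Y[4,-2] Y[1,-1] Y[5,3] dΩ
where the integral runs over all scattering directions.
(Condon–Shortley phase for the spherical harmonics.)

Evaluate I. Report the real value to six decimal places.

Rules hold: Σm=0, L=10 even, 3≤5≤5.
N = 9·3·11 = 297
Δ = 0!·8!·2!/11! = 1/495
Racah Σ t=0..0: t=0:+1/576 = 1/576
⇒ 3j(4 1 5; 0 0 0)² = 5/99, sgn -1
Racah Σ t=0..0: t=0:+1/2880 = 1/2880
⇒ 3j(4 1 5; -2 -1 3)² = 28/495, sgn +1
4πI² = N·(3j₀)²·(3jₘ)² = 28/33
I = -1·√(0.848485/4π) = -0.25984664

-0.259847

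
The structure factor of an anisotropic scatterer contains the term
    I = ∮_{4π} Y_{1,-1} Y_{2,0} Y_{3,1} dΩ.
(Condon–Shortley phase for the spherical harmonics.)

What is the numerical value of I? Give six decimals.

Checks pass: Σm=0; 6 even; l₃=3∈[1,3].
(2·1+1)(2·2+1)(2·3+1) = 105
Δ: 0! 2! 4! / 7! → 1/105
sum: t=0:+1/4 = 1/4
3j²(1 2 3; 0 0 0) = Δ·Π!·Σ² = 3/35  (sign -1)
sum: t=0:+1/8 = 1/8
3j²(1 2 3; -1 0 1) = Δ·Π!·Σ² = 2/35  (sign +1)
combine: 4πI² = 105·3/35·2/35 = 18/35
take √, sign -1: I = -0.20230066

-0.202301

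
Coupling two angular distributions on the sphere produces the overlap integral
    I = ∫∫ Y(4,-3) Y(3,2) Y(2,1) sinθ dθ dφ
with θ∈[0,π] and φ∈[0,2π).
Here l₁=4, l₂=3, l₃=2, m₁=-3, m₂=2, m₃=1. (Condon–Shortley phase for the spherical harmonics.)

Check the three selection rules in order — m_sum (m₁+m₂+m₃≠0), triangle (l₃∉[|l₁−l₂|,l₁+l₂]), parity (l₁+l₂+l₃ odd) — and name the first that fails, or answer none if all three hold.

parity

Σmᵢ = 0  ✓
l₃∈[|l₁−l₂|,l₁+l₂]=[1,7], have l₃=2  ✓
Σlᵢ = 9 ⇒ odd  ✗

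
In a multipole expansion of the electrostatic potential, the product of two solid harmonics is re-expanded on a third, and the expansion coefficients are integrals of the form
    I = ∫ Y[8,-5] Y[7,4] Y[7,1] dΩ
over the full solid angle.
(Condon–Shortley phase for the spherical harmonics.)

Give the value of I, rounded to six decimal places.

0.119600

m-sum 0 ✓  L=22 even ✓  1≤7≤15 ✓
Π(2lᵢ+1) = 17×15×15 = 3825
triangle coeff Δ(8,7,7) = 1/22086194130
Σ_t [1,7]: t=1:−1/18289152000 t=2:+1/248832000 t=3:−1/24883200 t=4:+1/11943936 t=5:−1/24883200 t=6:+1/248832000 t=7:−1/18289152000 = 11/975421440
(3j)²=1750/289731 [(8 7 7; 0 0 0)], sign=-1
Σ_t [5,8]: t=5:−1/20901888000 t=6:+1/870912000 t=7:−1/348364800 t=8:+1/1045094400 = -17/20901888000
(3j)²=17/2185 [(8 7 7; -5 4 1)], sign=-1
⇒ 4πI² = 446250/2482597
I = (+1)√(446250/2482597/(4π)) = 0.11959997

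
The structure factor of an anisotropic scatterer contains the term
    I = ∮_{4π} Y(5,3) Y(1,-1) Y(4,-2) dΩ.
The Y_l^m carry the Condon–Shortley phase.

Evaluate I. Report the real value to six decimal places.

-0.259847

Rules hold: Σm=0, L=10 even, 4≤4≤6.
N = 11·3·9 = 297
Δ = 2!·8!·0!/11! = 1/495
Racah Σ t=1..1: t=1:−1/576 = -1/576
⇒ 3j(5 1 4; 0 0 0)² = 5/99, sgn -1
Racah Σ t=0..0: t=0:+1/2880 = 1/2880
⇒ 3j(5 1 4; 3 -1 -2)² = 28/495, sgn +1
4πI² = N·(3j₀)²·(3jₘ)² = 28/33
I = -1·√(0.848485/4π) = -0.25984664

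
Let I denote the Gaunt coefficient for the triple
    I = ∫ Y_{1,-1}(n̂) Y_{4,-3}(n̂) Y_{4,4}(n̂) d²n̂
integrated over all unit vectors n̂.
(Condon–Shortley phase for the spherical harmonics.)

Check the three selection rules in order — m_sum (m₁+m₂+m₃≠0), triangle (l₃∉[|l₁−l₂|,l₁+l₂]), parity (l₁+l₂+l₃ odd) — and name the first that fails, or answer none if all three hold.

azimuthal sum: -1 − 3 + 4 = 0  ✓
3 ≤ 4 ≤ 5 (triangle on l)  ✓
L = 1 + 4 + 4 = 9 (odd)  ✗

parity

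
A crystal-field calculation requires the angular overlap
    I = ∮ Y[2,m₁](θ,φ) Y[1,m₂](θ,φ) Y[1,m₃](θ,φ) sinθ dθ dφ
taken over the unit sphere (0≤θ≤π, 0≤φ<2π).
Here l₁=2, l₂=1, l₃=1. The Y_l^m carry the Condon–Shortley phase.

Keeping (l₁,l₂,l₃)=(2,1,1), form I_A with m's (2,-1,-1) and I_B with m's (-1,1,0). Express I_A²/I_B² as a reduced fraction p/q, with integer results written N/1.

2/1

Same 2,1,1: normalisation and zero-m 3j drop out of the ratio.
A: Δ: 2! 2! 0! / 5! → 1/30; sum: t=0:+1/4 = 1/4; 3j²(2 1 1; 2 -1 -1) = Δ·Π!·Σ² = 1/5  (sign +1)
B: Δ: 2! 2! 0! / 5! → 1/30; sum: t=2:+1/2 = 1/2; 3j²(2 1 1; -1 1 0) = Δ·Π!·Σ² = 1/10  (sign -1)
I_A²/I_B² = (1/5)/(1/10) = 2/1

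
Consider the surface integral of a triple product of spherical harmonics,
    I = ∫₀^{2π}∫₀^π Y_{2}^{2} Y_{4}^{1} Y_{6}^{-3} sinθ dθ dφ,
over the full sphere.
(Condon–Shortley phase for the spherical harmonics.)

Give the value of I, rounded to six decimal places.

Checks pass: Σm=0; 12 even; l₃=6∈[2,6].
(2·2+1)(2·4+1)(2·6+1) = 585
Δ: 0! 4! 8! / 13! → 1/6435
sum: t=0:+1/2304 = 1/2304
3j²(2 4 6; 0 0 0) = Δ·Π!·Σ² = 5/143  (sign +1)
sum: t=0:+1/17280 = 1/17280
3j²(2 4 6; 2 1 -3) = Δ·Π!·Σ² = 14/715  (sign -1)
combine: 4πI² = 585·5/143·14/715 = 630/1573
take √, sign -1: I = -0.17852580

-0.178526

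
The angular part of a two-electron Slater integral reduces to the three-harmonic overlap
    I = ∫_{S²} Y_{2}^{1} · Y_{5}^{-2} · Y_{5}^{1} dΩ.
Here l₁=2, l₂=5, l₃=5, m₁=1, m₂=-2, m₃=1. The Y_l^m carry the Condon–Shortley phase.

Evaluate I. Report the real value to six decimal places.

Rules hold: Σm=0, L=12 even, 3≤5≤7.
N = 5·11·11 = 605
Δ = 2!·2!·8!/13! = 1/38610
Racah Σ t=0..2: t=0:+1/2880 t=1:−1/576 t=2:+1/2880 = -1/960
⇒ 3j(2 5 5; 0 0 0)² = 10/429, sgn +1
Racah Σ t=0..1: t=0:+1/1440 t=1:−1/2880 = 1/2880
⇒ 3j(2 5 5; 1 -2 1)² = 7/715, sgn +1
4πI² = N·(3j₀)²·(3jₘ)² = 70/507
I = +1·√(0.138067/4π) = 0.10481902

0.104819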